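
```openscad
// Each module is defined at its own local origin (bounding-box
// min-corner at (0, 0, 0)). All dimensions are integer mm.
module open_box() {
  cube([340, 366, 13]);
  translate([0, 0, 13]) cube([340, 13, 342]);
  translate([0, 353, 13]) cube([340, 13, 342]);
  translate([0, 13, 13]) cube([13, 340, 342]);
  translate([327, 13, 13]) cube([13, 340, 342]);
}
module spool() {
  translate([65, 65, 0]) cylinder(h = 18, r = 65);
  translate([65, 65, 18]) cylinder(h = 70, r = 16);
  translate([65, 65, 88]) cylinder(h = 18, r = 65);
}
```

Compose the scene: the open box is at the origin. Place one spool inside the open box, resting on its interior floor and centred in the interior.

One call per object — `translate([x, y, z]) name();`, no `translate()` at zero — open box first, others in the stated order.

open_box();
translate([105, 118, 13]) spool();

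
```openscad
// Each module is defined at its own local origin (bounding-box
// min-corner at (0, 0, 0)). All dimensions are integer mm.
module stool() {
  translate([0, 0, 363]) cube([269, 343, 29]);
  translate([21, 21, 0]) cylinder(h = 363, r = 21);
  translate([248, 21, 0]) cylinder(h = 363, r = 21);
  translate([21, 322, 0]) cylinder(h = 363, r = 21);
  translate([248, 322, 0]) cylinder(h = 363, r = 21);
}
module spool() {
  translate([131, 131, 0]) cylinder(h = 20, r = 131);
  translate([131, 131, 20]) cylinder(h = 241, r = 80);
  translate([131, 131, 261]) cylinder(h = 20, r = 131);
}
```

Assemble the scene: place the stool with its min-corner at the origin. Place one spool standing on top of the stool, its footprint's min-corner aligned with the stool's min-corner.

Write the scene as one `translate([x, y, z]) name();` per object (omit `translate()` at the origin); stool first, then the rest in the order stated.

stool();
translate([0, 0, 392]) spool();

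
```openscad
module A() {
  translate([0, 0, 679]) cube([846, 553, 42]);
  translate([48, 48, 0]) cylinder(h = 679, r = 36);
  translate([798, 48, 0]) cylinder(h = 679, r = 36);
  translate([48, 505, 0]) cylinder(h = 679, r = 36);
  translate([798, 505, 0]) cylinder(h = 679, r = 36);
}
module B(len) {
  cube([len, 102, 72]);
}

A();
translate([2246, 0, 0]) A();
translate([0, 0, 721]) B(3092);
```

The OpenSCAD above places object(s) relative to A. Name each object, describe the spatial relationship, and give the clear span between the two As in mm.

A is a table. B is a beam. A beam spans the tops of two tables. The clear span between the two tables is 1400 mm.

Second table starts at x = 2246; first ends at x = 846; clear span = 2246 − 846 = 1400 mm.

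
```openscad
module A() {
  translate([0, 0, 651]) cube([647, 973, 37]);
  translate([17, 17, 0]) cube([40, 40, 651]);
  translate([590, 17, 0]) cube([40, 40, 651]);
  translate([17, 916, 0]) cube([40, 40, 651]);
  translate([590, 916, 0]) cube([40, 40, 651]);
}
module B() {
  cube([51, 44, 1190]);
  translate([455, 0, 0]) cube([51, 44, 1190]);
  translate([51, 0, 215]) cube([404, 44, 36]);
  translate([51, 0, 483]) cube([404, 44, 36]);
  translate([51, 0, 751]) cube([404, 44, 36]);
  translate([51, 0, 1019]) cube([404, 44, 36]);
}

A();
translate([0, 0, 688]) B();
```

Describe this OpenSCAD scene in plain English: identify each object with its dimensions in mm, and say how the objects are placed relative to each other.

A is a table: top 647 mm (x) × 973 mm (y), 37 mm thick, upper face at z = 688 mm, on four 40×40 mm square legs, each inset 17 mm from the nearest pair of top edges, running from z = 0 to the bottom of the top.

B is a straight ladder. Two 51×44 mm vertical rails, 1190 mm tall, stand 506 mm apart (outside-to-outside) with their front faces coplanar on the −y side. 4 rungs, each 44 mm deep and 36 mm tall, span between the inner faces of the rails, front faces flush with the rails. The lowest rung's underside is at z = 215 mm and rungs are spaced 268 mm apart (underside to underside).

The ladder is on top of the table.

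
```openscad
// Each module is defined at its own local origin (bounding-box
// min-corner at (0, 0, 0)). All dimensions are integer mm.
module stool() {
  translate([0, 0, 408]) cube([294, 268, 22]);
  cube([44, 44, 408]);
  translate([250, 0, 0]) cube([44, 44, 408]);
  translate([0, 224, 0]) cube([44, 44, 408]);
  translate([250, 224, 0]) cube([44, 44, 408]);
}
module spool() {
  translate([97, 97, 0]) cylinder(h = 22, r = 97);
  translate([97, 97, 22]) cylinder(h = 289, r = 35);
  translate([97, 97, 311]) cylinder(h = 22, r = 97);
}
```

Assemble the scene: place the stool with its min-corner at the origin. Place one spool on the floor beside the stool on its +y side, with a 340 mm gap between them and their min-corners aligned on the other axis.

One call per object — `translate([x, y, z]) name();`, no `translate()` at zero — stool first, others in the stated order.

stool();
translate([0, 608, 0]) spool();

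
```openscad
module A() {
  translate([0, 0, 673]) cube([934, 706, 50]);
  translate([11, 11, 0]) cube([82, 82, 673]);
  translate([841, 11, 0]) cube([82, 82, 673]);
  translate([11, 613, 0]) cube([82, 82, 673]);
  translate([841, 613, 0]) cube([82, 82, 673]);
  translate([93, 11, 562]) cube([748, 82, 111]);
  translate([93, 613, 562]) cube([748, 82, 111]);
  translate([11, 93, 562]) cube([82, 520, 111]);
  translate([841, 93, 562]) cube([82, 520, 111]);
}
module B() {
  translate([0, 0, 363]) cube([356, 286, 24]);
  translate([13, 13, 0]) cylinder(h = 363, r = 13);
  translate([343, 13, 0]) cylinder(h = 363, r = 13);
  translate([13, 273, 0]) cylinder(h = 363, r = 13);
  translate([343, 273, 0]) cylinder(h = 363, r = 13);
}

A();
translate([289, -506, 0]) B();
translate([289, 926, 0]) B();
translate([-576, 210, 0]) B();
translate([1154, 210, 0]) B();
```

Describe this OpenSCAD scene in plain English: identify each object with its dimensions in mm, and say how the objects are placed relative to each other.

A is a rectangular dining table. The top is 934×706×50 mm with its upper surface at z = 723 mm. It stands on four 82×82 mm square legs, each inset 11 mm from the nearest pair of top edges, running from the floor to the underside of the top. Four apron rails, 82 mm thick and 111 mm tall, run between adjacent legs with their top edges flush with the underside of the top and their outer faces flush with the legs' outer faces.

B is a four-legged stool. The seat is 356×286 mm, 24 mm thick, top at z = 387 mm. It stands on four round legs, each 26 mm in diameter, from z = 0 to the seat underside, each leg's axis is inset half a diameter from the nearest pair of seat edges (so the leg's bounding box is flush with the corner).

Four stools sit around the table at the −y, +y, −x, +x sides.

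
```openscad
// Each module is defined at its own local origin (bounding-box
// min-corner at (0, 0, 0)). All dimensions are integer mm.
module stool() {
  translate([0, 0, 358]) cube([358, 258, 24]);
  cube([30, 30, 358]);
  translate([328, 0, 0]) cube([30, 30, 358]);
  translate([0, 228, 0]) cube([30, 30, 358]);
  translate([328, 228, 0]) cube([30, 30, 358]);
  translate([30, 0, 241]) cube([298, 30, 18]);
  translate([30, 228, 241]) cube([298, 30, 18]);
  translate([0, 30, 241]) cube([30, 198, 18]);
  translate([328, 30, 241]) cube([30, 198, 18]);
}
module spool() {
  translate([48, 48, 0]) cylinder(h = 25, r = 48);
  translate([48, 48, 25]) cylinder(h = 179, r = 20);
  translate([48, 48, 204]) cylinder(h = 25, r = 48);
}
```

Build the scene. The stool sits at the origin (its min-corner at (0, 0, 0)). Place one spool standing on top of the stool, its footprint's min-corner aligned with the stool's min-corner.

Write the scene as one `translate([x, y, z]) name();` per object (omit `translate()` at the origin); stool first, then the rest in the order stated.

stool();
translate([0, 0, 382]) spool();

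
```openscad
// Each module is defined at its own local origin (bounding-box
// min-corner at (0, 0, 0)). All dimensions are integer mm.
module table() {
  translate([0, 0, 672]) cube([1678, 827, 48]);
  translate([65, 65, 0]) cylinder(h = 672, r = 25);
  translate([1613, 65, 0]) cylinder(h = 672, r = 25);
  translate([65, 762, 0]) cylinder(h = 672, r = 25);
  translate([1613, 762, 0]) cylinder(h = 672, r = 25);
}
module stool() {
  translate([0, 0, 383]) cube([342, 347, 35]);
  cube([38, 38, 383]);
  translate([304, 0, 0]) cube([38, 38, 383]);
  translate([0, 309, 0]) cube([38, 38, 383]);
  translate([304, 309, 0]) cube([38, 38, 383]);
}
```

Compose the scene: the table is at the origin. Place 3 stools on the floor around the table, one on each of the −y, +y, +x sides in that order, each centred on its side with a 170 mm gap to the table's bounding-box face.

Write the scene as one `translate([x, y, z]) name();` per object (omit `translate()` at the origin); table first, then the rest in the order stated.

table();
translate([668, -517, 0]) stool();
translate([668, 997, 0]) stool();
translate([1848, 240, 0]) stool();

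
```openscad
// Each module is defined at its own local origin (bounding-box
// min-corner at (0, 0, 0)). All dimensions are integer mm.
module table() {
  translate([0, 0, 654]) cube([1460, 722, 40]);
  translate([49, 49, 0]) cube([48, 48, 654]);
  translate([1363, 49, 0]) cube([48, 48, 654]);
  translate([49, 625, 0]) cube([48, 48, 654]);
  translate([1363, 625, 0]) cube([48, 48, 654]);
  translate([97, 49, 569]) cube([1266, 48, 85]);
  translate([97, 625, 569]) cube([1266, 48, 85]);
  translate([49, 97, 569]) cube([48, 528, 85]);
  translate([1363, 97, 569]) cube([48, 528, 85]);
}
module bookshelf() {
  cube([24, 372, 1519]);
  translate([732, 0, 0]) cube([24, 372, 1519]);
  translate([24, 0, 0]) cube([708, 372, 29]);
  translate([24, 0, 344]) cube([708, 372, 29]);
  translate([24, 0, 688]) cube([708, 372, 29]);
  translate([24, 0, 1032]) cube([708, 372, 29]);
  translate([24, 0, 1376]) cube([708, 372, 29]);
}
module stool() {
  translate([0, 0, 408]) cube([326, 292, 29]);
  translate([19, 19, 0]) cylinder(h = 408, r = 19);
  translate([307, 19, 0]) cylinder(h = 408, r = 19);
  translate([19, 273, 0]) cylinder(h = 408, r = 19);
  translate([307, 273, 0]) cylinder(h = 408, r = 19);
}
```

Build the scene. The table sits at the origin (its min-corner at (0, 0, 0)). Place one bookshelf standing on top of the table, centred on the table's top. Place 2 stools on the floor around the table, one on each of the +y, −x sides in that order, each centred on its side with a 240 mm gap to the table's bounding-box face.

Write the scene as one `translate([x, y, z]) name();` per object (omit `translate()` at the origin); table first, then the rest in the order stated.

table();
translate([352, 175, 694]) bookshelf();
translate([567, 962, 0]) stool();
translate([-566, 215, 0]) stool();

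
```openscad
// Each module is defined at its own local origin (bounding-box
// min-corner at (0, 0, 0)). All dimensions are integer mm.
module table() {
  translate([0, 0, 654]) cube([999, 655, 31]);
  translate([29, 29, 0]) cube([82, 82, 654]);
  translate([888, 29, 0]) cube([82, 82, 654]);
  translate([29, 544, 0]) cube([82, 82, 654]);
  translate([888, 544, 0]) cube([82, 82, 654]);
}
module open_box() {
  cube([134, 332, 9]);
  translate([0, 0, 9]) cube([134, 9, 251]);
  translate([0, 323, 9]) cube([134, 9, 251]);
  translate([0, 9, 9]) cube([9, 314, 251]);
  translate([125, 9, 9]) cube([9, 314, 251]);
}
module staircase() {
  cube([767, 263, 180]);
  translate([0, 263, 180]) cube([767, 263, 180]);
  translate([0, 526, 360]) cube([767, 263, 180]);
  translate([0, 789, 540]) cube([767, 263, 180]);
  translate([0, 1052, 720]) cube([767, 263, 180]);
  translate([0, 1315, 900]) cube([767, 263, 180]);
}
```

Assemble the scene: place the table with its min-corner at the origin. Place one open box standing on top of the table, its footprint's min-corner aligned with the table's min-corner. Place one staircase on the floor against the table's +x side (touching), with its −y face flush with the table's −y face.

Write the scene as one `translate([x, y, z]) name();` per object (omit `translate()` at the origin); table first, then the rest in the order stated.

table();
translate([0, 0, 685]) open_box();
translate([999, 0, 0]) staircase();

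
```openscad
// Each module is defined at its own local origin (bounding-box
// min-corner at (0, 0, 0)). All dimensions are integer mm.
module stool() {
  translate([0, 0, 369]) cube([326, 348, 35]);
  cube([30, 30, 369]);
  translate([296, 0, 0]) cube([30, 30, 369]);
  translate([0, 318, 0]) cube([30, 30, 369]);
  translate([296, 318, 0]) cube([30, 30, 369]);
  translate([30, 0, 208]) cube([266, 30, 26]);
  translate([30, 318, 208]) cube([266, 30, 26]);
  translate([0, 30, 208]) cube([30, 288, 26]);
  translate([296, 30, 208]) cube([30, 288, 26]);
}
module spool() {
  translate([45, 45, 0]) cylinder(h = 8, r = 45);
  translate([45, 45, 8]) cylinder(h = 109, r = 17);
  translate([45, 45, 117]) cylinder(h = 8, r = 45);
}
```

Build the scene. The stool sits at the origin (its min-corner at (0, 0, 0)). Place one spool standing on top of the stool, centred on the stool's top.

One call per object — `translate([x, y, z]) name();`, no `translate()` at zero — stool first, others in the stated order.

stool();
translate([118, 129, 404]) spool();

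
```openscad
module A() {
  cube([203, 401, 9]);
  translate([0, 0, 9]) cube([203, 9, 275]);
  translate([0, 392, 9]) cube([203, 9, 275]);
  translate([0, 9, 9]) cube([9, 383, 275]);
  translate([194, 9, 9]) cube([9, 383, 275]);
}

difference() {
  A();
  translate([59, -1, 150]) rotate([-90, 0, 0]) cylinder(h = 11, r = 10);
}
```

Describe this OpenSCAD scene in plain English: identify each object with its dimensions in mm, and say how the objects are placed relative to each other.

A is an open-topped rectangular box: outside dimensions 203×401×284 mm, with a uniform wall and base thickness of 9 mm. The base is a full 203×401 slab on the floor; four walls sit on top of the base. The front and back walls (the −y and +y sides) span the full width; the two side walls fit between them.

The open box has a circular hole of radius 10 mm through its front wall, centred at (x = 59, z = 150).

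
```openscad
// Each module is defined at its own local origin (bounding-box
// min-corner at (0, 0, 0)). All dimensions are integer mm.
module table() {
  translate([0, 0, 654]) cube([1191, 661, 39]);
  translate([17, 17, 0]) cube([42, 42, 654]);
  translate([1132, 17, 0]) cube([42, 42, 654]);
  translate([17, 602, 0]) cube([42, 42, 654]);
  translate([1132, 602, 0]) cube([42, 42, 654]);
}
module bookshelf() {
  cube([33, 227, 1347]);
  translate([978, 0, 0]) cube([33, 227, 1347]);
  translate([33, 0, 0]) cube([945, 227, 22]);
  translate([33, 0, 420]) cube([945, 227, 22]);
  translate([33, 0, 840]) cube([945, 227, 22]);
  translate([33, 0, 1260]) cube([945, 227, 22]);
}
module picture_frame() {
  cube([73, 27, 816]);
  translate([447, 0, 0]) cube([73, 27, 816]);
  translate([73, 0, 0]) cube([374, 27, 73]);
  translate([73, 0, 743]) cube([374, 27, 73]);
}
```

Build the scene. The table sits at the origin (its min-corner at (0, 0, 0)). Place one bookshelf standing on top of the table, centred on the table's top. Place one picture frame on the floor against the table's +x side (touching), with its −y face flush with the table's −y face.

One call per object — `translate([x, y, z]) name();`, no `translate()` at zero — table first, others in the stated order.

table();
translate([90, 217, 693]) bookshelf();
translate([1191, 0, 0]) picture_frame();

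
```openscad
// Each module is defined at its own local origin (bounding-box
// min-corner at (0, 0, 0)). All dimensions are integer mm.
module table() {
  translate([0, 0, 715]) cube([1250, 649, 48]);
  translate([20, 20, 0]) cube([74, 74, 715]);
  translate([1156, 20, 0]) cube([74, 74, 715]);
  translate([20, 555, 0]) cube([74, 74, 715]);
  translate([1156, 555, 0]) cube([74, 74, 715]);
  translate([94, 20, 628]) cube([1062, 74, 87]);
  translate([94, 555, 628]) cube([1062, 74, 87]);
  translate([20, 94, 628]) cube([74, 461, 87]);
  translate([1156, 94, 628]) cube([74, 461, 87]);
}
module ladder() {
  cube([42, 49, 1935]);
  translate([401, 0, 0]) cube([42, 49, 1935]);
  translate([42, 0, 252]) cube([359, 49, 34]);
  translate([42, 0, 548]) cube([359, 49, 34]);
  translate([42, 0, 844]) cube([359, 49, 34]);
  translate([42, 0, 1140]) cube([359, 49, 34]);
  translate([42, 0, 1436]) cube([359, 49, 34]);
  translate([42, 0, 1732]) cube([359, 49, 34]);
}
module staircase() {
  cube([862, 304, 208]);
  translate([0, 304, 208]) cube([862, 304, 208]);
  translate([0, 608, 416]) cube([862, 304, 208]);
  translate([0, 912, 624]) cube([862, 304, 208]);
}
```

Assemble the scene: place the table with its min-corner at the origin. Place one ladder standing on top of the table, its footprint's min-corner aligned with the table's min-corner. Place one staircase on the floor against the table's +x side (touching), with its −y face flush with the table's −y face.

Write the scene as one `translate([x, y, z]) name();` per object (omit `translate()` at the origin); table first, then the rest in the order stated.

table();
translate([0, 0, 763]) ladder();
translate([1250, 0, 0]) staircase();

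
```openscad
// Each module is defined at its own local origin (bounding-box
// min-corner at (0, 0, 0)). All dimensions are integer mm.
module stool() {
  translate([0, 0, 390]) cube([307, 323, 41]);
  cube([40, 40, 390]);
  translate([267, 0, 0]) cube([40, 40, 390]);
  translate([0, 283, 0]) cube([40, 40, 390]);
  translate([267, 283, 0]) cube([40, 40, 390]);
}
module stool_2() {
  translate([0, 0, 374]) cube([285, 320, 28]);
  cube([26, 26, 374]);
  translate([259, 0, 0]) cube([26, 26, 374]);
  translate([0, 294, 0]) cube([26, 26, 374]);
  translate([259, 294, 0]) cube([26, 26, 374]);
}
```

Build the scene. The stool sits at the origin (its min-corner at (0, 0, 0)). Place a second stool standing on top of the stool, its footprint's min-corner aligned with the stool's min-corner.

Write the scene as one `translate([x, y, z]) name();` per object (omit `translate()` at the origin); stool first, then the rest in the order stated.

stool();
translate([0, 0, 431]) stool_2();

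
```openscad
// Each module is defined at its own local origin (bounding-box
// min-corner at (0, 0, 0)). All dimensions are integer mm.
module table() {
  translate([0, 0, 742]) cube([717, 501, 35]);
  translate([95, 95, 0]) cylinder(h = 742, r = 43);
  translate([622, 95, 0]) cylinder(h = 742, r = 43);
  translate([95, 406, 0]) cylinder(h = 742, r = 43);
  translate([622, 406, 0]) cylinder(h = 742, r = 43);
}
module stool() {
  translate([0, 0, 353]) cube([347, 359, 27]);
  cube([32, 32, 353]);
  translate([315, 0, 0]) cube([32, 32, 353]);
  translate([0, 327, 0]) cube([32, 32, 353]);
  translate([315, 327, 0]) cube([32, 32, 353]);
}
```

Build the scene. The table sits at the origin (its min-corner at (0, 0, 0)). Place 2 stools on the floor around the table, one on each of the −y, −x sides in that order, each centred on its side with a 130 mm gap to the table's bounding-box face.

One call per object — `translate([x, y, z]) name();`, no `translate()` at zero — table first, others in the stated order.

table();
translate([185, -489, 0]) stool();
translate([-477, 71, 0]) stool();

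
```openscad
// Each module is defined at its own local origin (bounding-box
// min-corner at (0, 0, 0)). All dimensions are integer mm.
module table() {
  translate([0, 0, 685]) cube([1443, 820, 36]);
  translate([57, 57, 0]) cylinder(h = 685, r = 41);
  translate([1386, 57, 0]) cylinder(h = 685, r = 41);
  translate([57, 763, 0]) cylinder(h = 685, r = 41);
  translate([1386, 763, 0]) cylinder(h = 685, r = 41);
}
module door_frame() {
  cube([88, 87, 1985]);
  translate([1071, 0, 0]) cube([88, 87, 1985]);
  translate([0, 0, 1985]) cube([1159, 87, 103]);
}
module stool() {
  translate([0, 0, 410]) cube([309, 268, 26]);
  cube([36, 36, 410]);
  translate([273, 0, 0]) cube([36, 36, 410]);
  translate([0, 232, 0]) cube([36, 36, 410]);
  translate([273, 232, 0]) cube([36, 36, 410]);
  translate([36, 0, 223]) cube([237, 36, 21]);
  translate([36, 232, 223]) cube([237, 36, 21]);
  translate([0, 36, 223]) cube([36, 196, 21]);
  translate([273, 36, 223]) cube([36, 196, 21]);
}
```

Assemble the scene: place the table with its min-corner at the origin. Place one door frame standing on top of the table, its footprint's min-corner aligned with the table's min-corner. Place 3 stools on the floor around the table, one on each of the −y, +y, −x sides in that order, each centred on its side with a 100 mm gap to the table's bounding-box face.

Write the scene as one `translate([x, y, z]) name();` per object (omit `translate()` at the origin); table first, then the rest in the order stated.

table();
translate([0, 0, 721]) door_frame();
translate([567, -368, 0]) stool();
translate([567, 920, 0]) stool();
translate([-409, 276, 0]) stool();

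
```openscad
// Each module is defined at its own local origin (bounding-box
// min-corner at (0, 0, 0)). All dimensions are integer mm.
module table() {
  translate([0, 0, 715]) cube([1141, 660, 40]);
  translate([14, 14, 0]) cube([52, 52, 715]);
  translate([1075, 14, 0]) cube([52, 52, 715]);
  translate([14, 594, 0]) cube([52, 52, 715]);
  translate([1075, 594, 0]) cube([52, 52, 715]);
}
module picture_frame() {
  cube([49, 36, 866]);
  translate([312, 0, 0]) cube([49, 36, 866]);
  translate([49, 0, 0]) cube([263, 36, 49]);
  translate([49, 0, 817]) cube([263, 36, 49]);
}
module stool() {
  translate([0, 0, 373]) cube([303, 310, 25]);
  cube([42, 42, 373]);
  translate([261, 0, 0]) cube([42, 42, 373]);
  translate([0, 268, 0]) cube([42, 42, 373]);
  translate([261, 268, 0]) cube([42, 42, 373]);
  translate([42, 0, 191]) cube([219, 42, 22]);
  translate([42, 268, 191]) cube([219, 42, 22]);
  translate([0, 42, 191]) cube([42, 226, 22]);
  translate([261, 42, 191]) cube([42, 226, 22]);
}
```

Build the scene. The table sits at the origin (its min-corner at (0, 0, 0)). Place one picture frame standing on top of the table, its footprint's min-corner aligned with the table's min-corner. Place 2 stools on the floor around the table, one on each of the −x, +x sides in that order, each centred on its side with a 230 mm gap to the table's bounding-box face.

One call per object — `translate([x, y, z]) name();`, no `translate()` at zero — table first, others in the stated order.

table();
translate([0, 0, 755]) picture_frame();
translate([-533, 175, 0]) stool();
translate([1371, 175, 0]) stool();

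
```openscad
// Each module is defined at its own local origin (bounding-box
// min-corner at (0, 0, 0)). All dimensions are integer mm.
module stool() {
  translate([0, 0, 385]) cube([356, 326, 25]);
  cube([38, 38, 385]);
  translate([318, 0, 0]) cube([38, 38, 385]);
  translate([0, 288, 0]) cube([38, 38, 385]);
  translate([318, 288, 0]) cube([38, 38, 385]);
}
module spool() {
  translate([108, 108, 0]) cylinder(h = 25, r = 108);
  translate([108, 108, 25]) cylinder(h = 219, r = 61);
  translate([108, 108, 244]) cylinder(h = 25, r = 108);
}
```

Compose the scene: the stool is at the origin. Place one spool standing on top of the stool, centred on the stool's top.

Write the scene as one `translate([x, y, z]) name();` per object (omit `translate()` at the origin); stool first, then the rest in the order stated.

stool();
translate([70, 55, 410]) spool();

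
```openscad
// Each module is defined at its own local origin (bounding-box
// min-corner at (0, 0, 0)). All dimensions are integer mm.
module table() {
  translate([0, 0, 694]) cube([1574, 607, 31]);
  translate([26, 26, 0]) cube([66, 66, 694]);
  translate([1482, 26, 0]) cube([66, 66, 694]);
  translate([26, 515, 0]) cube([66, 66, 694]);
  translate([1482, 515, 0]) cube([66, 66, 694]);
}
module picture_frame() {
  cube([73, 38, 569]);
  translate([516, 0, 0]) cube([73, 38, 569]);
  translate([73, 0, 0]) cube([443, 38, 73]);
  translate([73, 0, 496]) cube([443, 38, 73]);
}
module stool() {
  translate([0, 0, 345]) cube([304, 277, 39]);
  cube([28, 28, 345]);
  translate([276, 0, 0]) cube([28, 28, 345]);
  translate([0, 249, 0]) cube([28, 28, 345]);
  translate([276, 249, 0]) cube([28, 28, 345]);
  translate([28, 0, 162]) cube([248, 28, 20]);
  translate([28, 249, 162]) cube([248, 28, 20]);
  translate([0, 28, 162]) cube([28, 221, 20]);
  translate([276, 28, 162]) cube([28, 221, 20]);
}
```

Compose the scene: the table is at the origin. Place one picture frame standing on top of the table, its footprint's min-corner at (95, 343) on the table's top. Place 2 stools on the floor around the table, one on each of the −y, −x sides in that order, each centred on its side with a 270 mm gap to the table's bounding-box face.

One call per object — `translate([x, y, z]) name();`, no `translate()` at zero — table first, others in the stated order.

table();
translate([95, 343, 725]) picture_frame();
translate([635, -547, 0]) stool();
translate([-574, 165, 0]) stool();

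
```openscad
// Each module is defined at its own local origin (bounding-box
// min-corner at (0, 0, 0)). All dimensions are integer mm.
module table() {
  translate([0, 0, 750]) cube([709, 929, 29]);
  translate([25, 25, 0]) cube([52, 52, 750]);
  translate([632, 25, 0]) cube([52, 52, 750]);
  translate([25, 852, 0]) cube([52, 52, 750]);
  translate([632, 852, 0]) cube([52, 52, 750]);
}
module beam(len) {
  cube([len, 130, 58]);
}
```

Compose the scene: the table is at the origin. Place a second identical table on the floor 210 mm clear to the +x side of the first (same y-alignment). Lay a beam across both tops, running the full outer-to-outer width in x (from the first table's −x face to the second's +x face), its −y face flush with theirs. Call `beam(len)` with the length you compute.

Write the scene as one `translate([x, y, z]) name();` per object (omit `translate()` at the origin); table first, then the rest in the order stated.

table();
translate([919, 0, 0]) table();
translate([0, 0, 779]) beam(1628);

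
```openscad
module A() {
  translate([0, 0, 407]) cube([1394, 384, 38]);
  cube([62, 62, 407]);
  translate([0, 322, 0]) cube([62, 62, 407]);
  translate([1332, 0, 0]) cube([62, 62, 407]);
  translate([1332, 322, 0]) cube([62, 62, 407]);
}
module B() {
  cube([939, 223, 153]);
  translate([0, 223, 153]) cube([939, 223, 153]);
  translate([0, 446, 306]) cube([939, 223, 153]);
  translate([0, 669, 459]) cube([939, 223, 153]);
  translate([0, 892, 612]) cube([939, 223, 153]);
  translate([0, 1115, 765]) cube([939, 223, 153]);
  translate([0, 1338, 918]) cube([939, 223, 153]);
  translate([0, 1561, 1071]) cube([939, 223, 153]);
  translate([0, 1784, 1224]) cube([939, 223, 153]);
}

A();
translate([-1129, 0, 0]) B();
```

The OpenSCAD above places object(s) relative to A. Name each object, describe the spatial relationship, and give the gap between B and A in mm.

A is a bench. B is a staircase. The staircase is on the floor beside the bench on its −x side. The gap between the staircase and the bench is 190 mm.

The staircase's nearest face is 190 mm from the bench's −x face.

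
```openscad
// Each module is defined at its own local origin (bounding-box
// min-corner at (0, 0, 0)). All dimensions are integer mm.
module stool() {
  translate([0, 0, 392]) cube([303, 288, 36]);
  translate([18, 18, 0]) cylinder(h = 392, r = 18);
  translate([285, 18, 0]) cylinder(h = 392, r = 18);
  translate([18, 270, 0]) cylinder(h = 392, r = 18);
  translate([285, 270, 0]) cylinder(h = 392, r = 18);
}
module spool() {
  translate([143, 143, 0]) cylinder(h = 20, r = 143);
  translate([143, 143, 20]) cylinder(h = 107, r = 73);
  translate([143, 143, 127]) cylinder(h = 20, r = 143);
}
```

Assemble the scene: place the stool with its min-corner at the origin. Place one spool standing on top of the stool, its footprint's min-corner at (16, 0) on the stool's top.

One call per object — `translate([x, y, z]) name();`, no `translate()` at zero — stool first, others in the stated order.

stool();
translate([16, 0, 428]) spool();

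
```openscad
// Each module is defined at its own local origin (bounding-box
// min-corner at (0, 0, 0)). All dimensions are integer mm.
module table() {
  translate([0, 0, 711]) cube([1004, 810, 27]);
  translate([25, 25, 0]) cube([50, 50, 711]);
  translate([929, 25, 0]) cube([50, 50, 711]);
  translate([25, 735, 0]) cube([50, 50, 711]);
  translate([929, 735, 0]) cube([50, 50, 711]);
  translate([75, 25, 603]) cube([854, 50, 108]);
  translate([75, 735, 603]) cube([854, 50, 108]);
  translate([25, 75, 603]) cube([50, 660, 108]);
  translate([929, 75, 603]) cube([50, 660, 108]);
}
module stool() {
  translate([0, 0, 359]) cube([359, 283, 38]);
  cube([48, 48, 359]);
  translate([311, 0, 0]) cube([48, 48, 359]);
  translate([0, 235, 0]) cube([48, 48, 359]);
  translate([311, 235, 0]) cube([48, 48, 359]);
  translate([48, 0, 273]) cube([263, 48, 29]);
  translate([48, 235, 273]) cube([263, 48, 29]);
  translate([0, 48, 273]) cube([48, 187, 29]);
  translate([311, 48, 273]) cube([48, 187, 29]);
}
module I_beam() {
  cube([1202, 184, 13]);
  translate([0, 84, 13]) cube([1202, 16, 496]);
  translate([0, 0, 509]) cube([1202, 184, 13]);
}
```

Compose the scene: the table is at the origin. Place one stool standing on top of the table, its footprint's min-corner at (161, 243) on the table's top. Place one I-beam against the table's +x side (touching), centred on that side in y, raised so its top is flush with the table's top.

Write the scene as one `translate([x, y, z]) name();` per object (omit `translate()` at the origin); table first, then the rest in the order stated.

table();
translate([161, 243, 738]) stool();
translate([1004, 313, 216]) I_beam();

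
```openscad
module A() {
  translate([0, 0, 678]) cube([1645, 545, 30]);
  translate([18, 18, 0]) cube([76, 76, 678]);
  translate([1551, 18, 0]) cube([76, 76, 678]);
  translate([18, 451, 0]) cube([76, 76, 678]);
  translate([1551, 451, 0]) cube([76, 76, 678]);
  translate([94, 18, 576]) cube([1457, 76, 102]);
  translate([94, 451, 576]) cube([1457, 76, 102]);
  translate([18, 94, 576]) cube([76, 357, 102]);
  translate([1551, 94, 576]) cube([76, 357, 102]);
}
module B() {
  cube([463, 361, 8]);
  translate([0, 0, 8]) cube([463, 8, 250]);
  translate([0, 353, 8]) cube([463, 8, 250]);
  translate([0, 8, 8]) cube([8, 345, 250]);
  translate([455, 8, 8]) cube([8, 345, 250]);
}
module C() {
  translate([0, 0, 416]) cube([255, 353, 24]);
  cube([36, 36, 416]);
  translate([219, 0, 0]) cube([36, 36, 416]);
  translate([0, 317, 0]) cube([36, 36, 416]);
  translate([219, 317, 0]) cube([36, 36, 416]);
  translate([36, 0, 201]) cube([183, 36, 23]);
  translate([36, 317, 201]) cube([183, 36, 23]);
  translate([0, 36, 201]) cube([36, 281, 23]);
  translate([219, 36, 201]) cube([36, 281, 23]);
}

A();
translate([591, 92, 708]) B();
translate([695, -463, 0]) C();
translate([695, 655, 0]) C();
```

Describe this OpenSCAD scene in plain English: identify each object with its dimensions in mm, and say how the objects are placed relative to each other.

A is a table with a 1645×545 mm rectangular top, 30 mm thick, top surface at z = 708 mm, supported by four 76×76 mm square legs, each inset 18 mm from the nearest pair of top edges, running from the floor. Four apron rails, 76 mm thick and 102 mm tall, run between adjacent legs with their top edges flush with the underside of the top and their outer faces flush with the legs' outer faces.

B is an open-topped rectangular box: outside dimensions 463×361×258 mm, with a uniform wall and base thickness of 8 mm. The base is a full 463×361 slab on the floor; four walls sit on top of the base. The front and back walls (the −y and +y sides) span the full width; the two side walls fit between them.

C is a four-legged stool. The seat is 255×353 mm, 24 mm thick, top at z = 440 mm. It stands on four square legs, each 36×36 mm in cross-section, from z = 0 to the seat underside, each flush with a corner of the seat. Four stretchers, 36 mm wide and 23 mm tall, connect adjacent legs with their undersides at z = 201 mm, each running between the inner faces of the legs it joins and aligned with the legs' outer faces on the other axis.

The open box is on top of the table, centred. Two stools sit around the table at the −y, +y sides.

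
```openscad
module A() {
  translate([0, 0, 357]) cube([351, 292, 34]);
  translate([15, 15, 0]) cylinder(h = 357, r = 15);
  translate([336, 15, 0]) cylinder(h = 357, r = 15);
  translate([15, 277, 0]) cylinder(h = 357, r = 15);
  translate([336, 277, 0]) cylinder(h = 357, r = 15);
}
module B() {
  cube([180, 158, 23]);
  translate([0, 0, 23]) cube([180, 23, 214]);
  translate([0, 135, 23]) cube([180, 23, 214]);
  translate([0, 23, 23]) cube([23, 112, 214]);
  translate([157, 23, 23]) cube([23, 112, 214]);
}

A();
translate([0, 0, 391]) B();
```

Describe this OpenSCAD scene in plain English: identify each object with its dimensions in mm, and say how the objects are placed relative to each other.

A is a four-legged stool. The seat is 351×292 mm, 34 mm thick, top at z = 391 mm. It stands on four round legs, each 30 mm in diameter, from z = 0 to the seat underside, each leg's axis is inset half a diameter from the nearest pair of seat edges (so the leg's bounding box is flush with the corner).

B is an open storage box with external size 180×158×237 mm and wall thickness 23 mm (the base is also 23 mm thick). The base covers the whole footprint; the four walls stand on the base, with the y-facing walls full-width and the x-facing walls fitting between their inner faces.

The open box is on top of the stool.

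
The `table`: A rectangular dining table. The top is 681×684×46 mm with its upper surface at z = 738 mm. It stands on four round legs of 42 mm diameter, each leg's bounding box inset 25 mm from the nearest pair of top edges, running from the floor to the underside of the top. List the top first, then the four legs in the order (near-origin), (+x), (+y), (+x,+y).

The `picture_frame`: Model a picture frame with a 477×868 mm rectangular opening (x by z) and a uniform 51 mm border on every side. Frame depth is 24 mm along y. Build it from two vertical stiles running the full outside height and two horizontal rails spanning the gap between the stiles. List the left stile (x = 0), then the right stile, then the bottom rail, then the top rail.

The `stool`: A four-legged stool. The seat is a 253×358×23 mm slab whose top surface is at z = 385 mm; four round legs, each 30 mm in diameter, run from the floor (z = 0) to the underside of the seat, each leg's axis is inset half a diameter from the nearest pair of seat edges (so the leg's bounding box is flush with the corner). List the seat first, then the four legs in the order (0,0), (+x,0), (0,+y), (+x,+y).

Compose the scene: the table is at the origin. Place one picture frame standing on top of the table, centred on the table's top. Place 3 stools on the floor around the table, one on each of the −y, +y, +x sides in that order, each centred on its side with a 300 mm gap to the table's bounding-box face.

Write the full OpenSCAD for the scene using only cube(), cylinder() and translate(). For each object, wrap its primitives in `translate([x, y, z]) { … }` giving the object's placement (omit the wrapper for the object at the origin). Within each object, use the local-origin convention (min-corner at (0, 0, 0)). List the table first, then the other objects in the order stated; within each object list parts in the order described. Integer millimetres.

translate([0, 0, 692]) cube([681, 684, 46]);
translate([46, 46, 0]) cylinder(h = 692, r = 21);
translate([635, 46, 0]) cylinder(h = 692, r = 21);
translate([46, 638, 0]) cylinder(h = 692, r = 21);
translate([635, 638, 0]) cylinder(h = 692, r = 21);
translate([51, 330, 738]) {
  cube([51, 24, 970]);
  translate([528, 0, 0]) cube([51, 24, 970]);
  translate([51, 0, 0]) cube([477, 24, 51]);
  translate([51, 0, 919]) cube([477, 24, 51]);
}
translate([214, -658, 0]) {
  translate([0, 0, 362]) cube([253, 358, 23]);
  translate([15, 15, 0]) cylinder(h = 362, r = 15);
  translate([238, 15, 0]) cylinder(h = 362, r = 15);
  translate([15, 343, 0]) cylinder(h = 362, r = 15);
  translate([238, 343, 0]) cylinder(h = 362, r = 15);
}
translate([214, 984, 0]) {
  translate([0, 0, 362]) cube([253, 358, 23]);
  translate([15, 15, 0]) cylinder(h = 362, r = 15);
  translate([238, 15, 0]) cylinder(h = 362, r = 15);
  translate([15, 343, 0]) cylinder(h = 362, r = 15);
  translate([238, 343, 0]) cylinder(h = 362, r = 15);
}
translate([981, 163, 0]) {
  translate([0, 0, 362]) cube([253, 358, 23]);
  translate([15, 15, 0]) cylinder(h = 362, r = 15);
  translate([238, 15, 0]) cylinder(h = 362, r = 15);
  translate([15, 343, 0]) cylinder(h = 362, r = 15);
  translate([238, 343, 0]) cylinder(h = 362, r = 15);
}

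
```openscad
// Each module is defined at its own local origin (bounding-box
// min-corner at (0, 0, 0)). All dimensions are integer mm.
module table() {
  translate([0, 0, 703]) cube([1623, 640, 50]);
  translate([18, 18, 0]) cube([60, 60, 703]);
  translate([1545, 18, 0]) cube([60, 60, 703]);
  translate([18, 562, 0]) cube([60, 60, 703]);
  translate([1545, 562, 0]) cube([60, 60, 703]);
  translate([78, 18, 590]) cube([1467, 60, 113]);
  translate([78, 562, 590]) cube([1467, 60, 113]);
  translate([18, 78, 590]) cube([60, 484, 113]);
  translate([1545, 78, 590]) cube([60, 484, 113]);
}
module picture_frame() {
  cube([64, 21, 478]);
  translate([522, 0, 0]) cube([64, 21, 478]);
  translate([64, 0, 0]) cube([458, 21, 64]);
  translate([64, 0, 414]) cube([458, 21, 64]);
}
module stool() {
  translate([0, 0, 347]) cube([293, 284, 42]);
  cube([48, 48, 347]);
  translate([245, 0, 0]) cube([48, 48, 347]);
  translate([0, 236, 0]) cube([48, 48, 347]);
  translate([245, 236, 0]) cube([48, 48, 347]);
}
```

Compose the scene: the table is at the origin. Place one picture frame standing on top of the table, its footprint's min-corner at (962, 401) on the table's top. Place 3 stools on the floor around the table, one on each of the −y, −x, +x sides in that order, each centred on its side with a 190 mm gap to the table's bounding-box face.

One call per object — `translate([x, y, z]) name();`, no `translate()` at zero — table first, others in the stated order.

table();
translate([962, 401, 753]) picture_frame();
translate([665, -474, 0]) stool();
translate([-483, 178, 0]) stool();
translate([1813, 178, 0]) stool();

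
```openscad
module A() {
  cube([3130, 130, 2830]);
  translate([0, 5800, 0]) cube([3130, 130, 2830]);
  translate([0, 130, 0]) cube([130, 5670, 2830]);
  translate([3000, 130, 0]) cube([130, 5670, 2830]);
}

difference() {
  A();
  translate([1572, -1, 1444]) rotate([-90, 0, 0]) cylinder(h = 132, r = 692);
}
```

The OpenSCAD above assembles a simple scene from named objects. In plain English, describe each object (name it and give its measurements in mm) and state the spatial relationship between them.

A is a box-shaped house frame (walls only): outside footprint 3130×5930 mm, wall height 2830 mm, wall thickness 130 mm. The two y-facing walls run the full x-width; the two x-facing walls fit between the inner faces of the y-facing walls.

The house frame has a circular hole of radius 692 mm through its front wall, centred at (x = 1572, z = 1444).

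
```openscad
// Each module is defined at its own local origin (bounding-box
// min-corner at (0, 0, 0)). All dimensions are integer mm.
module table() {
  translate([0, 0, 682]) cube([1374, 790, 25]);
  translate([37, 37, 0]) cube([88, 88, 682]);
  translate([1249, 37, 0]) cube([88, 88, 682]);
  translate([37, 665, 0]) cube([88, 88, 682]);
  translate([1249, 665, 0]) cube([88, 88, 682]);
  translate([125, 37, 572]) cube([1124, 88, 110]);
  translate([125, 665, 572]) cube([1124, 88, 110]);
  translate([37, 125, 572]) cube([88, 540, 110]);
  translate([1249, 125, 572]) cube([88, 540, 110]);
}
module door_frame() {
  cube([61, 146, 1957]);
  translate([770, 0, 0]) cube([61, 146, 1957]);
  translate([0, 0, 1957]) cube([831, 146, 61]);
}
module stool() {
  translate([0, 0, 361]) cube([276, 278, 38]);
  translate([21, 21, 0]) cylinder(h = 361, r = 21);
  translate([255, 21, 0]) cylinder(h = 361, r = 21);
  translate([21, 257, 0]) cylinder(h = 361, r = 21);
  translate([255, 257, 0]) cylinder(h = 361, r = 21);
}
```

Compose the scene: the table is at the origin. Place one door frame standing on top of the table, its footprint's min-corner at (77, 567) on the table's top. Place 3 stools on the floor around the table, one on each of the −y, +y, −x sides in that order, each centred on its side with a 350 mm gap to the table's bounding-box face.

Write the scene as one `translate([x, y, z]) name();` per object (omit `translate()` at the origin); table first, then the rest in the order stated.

table();
translate([77, 567, 707]) door_frame();
translate([549, -628, 0]) stool();
translate([549, 1140, 0]) stool();
translate([-626, 256, 0]) stool();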